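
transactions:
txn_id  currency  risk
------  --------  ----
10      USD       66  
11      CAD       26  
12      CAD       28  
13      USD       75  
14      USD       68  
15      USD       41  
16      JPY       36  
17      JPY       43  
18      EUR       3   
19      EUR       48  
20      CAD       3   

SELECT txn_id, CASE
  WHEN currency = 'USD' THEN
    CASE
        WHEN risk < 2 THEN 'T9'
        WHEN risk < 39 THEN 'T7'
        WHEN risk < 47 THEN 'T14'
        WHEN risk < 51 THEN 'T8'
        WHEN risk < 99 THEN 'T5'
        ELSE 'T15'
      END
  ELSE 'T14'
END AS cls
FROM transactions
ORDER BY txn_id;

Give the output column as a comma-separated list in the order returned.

T5, T14, T14, T5, T5, T14, T14, T14, T14, T14, T14

txn_id=10: currency='USD' → inner[risk < 99] → T5
txn_id=11: currency='CAD' → outer ELSE → T14
txn_id=12: currency='CAD' → outer ELSE → T14
txn_id=13: currency='USD' → inner[risk < 99] → T5
txn_id=14: currency='USD' → inner[risk < 99] → T5
txn_id=15: currency='USD' → inner[risk < 47] → T14
txn_id=16: currency='JPY' → outer ELSE → T14
txn_id=17: currency='JPY' → outer ELSE → T14
txn_id=18: currency='EUR' → outer ELSE → T14
txn_id=19: currency='EUR' → outer ELSE → T14
txn_id=20: currency='CAD' → outer ELSE → T14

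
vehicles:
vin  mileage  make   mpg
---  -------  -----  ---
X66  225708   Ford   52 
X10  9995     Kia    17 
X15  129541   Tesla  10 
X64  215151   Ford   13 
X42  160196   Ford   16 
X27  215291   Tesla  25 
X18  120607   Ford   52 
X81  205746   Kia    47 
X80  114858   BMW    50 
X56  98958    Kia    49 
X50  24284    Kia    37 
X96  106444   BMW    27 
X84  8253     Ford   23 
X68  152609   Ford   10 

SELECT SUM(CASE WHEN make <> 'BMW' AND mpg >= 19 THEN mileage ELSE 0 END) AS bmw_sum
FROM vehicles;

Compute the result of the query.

vin=X66: ✓ → 225708
vin=X10: ✗
vin=X15: ✗
vin=X64: ✗
vin=X42: ✗
vin=X27: ✓ → 215291
vin=X18: ✓ → 120607
vin=X81: ✓ → 205746
vin=X80: ✗
vin=X56: ✓ → 98958
vin=X50: ✓ → 24284
vin=X96: ✗
vin=X84: ✓ → 8253
vin=X68: ✗
bmw_sum = 225708 + 215291 + 120607 + 205746 + 98958 + 24284 + 8253 = 898847

898847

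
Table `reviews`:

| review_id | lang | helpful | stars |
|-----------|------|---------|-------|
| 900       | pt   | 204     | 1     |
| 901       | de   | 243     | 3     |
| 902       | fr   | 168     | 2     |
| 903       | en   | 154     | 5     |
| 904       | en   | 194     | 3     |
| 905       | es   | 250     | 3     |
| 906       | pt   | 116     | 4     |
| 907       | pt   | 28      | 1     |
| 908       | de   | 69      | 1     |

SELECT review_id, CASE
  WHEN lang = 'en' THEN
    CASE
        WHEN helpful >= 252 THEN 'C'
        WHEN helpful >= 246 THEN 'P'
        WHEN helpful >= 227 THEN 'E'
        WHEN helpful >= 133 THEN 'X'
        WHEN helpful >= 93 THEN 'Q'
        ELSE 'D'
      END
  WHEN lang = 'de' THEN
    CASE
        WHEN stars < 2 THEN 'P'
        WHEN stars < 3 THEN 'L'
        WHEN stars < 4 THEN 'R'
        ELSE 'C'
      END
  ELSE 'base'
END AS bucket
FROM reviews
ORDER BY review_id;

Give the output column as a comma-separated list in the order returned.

base, R, base, X, X, base, base, base, P

review_id=900: lang='pt' → outer ELSE → base
review_id=901: lang='de' → inner[stars < 4] → R
review_id=902: lang='fr' → outer ELSE → base
review_id=903: lang='en' → inner[helpful >= 133] → X
review_id=904: lang='en' → inner[helpful >= 133] → X
review_id=905: lang='es' → outer ELSE → base
review_id=906: lang='pt' → outer ELSE → base
review_id=907: lang='pt' → outer ELSE → base
review_id=908: lang='de' → inner[stars < 2] → P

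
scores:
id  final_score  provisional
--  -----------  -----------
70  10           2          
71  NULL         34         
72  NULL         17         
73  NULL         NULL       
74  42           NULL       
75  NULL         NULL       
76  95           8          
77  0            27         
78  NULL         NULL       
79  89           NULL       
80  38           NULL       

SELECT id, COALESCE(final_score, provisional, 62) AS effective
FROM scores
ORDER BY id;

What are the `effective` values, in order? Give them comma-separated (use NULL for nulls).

id=70: final_score=10 → 10
id=71: final_score=NULL, provisional=34 → 34
id=72: final_score=NULL, provisional=17 → 17
id=73: final_score=NULL, provisional=NULL, → literal 62 → 62
id=74: final_score=42 → 42
id=75: final_score=NULL, provisional=NULL, → literal 62 → 62
id=76: final_score=95 → 95
id=77: final_score=0 → 0
id=78: final_score=NULL, provisional=NULL, → literal 62 → 62
id=79: final_score=89 → 89
id=80: final_score=38 → 38

10, 34, 17, 62, 42, 62, 95, 0, 62, 89, 38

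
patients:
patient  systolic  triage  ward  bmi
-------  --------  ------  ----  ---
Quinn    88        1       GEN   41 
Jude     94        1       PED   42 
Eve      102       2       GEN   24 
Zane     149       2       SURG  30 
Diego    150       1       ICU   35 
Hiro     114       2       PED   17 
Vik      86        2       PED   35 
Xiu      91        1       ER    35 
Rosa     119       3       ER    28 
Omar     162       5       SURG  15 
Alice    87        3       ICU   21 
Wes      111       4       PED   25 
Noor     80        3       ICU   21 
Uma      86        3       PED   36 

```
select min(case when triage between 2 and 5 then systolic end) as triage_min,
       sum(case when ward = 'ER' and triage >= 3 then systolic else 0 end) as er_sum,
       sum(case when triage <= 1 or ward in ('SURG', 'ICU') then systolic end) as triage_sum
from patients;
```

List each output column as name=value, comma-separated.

triage_min=80, er_sum=119, triage_sum=901

[triage_min: triage between 2 and 5]
patient=Quinn: ✗
patient=Jude: ✗
patient=Eve: ✓ → 102
patient=Zane: ✓ → 149
patient=Diego: ✗
patient=Hiro: ✓ → 114
patient=Vik: ✓ → 86
patient=Xiu: ✗
patient=Rosa: ✓ → 119
patient=Omar: ✓ → 162
patient=Alice: ✓ → 87
patient=Wes: ✓ → 111
patient=Noor: ✓ → 80
patient=Uma: ✓ → 86
triage_min = MIN(102, 149, 114, 86, 119, 162, 87, 111, 80, 86) = 80
—
[er_sum: ward = 'ER' and triage >= 3]
patient=Quinn: ✗
patient=Jude: ✗
patient=Eve: ✗
patient=Zane: ✗
patient=Diego: ✗
patient=Hiro: ✗
patient=Vik: ✗
patient=Xiu: ✗
patient=Rosa: ✓ → 119
patient=Omar: ✗
patient=Alice: ✗
patient=Wes: ✗
patient=Noor: ✗
patient=Uma: ✗
er_sum = 119
—
[triage_sum: triage <= 1 or ward in ('SURG', 'ICU')]
patient=Quinn: ✓ → 88
patient=Jude: ✓ → 94
patient=Eve: ✗
patient=Zane: ✓ → 149
patient=Diego: ✓ → 150
patient=Hiro: ✗
patient=Vik: ✗
patient=Xiu: ✓ → 91
patient=Rosa: ✗
patient=Omar: ✓ → 162
patient=Alice: ✓ → 87
patient=Wes: ✗
patient=Noor: ✓ → 80
patient=Uma: ✗
triage_sum = 88 + 94 + 149 + 150 + 91 + 162 + 87 + 80 = 901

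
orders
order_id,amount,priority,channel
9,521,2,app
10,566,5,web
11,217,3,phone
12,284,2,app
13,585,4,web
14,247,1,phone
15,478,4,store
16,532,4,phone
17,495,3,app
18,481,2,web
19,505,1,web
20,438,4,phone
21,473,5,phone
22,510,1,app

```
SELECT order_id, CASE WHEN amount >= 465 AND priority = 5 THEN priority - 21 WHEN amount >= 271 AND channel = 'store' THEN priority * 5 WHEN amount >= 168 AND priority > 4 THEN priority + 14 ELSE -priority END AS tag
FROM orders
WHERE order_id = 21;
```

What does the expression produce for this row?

order_id = 21: amount=473, priority=5, channel=phone.
amount >= 465 AND priority = 5 → true → -16

-16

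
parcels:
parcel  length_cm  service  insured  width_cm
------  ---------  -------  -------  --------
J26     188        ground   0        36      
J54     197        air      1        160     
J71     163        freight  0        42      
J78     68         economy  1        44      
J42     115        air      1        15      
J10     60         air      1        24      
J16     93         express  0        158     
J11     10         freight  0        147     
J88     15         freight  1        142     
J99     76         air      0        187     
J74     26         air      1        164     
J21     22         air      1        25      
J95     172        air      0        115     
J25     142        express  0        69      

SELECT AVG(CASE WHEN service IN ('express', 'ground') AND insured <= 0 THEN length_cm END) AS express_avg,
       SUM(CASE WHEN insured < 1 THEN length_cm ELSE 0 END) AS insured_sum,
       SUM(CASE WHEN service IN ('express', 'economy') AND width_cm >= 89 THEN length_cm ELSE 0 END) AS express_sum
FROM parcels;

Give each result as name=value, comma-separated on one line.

express_avg=141, insured_sum=844, express_sum=93

[express_avg: service IN ('express', 'ground') AND insured <= 0]
parcel=J26: ✓ → 188
parcel=J54: ✗
parcel=J71: ✗
parcel=J78: ✗
parcel=J42: ✗
parcel=J10: ✗
parcel=J16: ✓ → 93
parcel=J11: ✗
parcel=J88: ✗
parcel=J99: ✗
parcel=J74: ✗
parcel=J21: ✗
parcel=J95: ✗
parcel=J25: ✓ → 142
express_avg = (188 + 93 + 142) / 3 = 141
—
[insured_sum: insured < 1]
parcel=J26: ✓ → 188
parcel=J54: ✗
parcel=J71: ✓ → 163
parcel=J78: ✗
parcel=J42: ✗
parcel=J10: ✗
parcel=J16: ✓ → 93
parcel=J11: ✓ → 10
parcel=J88: ✗
parcel=J99: ✓ → 76
parcel=J74: ✗
parcel=J21: ✗
parcel=J95: ✓ → 172
parcel=J25: ✓ → 142
insured_sum = 188 + 163 + 93 + 10 + 76 + 172 + 142 = 844
—
[express_sum: service IN ('express', 'economy') AND width_cm >= 89]
parcel=J26: ✗
parcel=J54: ✗
parcel=J71: ✗
parcel=J78: ✗
parcel=J42: ✗
parcel=J10: ✗
parcel=J16: ✓ → 93
parcel=J11: ✗
parcel=J88: ✗
parcel=J99: ✗
parcel=J74: ✗
parcel=J21: ✗
parcel=J95: ✗
parcel=J25: ✗
express_sum = 93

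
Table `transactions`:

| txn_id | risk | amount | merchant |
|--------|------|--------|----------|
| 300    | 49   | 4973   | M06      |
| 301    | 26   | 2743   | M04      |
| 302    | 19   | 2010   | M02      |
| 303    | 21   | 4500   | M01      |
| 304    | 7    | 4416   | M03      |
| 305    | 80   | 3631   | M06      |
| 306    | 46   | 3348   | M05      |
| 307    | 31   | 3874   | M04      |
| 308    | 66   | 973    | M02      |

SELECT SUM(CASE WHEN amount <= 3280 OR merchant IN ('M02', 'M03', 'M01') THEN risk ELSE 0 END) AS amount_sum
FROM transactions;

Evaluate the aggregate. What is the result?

139

txn_id=300: ✗
txn_id=301: ✓ → 26
txn_id=302: ✓ → 19
txn_id=303: ✓ → 21
txn_id=304: ✓ → 7
txn_id=305: ✗
txn_id=306: ✗
txn_id=307: ✗
txn_id=308: ✓ → 66
amount_sum = 26 + 19 + 21 + 7 + 66 = 139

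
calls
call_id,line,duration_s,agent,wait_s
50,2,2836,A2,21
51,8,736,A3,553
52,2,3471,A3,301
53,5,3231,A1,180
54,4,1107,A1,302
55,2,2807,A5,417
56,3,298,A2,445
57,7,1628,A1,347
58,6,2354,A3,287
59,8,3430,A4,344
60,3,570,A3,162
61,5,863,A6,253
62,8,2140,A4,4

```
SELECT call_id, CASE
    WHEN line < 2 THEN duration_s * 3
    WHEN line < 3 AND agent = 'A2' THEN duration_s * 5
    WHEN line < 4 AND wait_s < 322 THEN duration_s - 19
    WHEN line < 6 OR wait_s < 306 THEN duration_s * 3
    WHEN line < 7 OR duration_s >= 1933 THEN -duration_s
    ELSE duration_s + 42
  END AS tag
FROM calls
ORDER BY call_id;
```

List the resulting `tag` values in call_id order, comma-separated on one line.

call_id=50: line < 3 AND agent = 'A2' → 14180
call_id=51: ELSE → 778
call_id=52: line < 4 AND wait_s < 322 → 3452
call_id=53: line < 6 OR wait_s < 306 → 9693
call_id=54: line < 6 OR wait_s < 306 → 3321
call_id=55: line < 6 OR wait_s < 306 → 8421
call_id=56: line < 6 OR wait_s < 306 → 894
call_id=57: ELSE → 1670
call_id=58: line < 6 OR wait_s < 306 → 7062
call_id=59: line < 7 OR duration_s >= 1933 → -3430
call_id=60: line < 4 AND wait_s < 322 → 551
call_id=61: line < 6 OR wait_s < 306 → 2589
call_id=62: line < 6 OR wait_s < 306 → 6420

14180, 778, 3452, 9693, 3321, 8421, 894, 1670, 7062, -3430, 551, 2589, 6420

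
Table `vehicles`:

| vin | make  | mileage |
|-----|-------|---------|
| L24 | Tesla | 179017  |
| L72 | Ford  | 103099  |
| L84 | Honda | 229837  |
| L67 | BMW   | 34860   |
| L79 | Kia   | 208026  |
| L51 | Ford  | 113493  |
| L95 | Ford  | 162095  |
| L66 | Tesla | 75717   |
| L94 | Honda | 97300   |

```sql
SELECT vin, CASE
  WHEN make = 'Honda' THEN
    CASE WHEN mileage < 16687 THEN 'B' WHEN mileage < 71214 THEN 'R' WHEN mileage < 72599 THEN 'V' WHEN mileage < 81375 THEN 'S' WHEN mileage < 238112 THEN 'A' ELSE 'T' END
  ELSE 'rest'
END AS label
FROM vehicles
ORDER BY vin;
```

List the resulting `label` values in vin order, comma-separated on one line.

vin=L24: make='Tesla' → outer ELSE → rest
vin=L51: make='Ford' → outer ELSE → rest
vin=L66: make='Tesla' → outer ELSE → rest
vin=L67: make='BMW' → outer ELSE → rest
vin=L72: make='Ford' → outer ELSE → rest
vin=L79: make='Kia' → outer ELSE → rest
vin=L84: make='Honda' → inner[mileage < 238112] → A
vin=L94: make='Honda' → inner[mileage < 238112] → A
vin=L95: make='Ford' → outer ELSE → rest

rest, rest, rest, rest, rest, rest, A, A, rest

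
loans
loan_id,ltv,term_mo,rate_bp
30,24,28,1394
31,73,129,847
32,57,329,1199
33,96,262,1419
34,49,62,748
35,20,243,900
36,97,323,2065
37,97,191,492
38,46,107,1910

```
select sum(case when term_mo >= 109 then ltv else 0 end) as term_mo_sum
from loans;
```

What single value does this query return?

loan_id=30: ✗
loan_id=31: ✓ → 73
loan_id=32: ✓ → 57
loan_id=33: ✓ → 96
loan_id=34: ✗
loan_id=35: ✓ → 20
loan_id=36: ✓ → 97
loan_id=37: ✓ → 97
loan_id=38: ✗
term_mo_sum = 73 + 57 + 96 + 20 + 97 + 97 = 440

440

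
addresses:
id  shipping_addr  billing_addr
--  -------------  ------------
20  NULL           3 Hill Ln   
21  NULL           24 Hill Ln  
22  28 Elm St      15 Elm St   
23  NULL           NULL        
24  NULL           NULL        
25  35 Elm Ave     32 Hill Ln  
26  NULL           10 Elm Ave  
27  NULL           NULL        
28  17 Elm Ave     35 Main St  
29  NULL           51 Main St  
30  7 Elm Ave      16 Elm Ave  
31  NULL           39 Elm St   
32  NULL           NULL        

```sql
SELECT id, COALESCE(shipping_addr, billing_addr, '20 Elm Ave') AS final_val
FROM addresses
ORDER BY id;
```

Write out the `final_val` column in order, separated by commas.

id=20: shipping_addr=NULL, billing_addr=3 Hill Ln → 3 Hill Ln
id=21: shipping_addr=NULL, billing_addr=24 Hill Ln → 24 Hill Ln
id=22: shipping_addr=28 Elm St → 28 Elm St
id=23: shipping_addr=NULL, billing_addr=NULL, → literal 20 Elm Ave → 20 Elm Ave
id=24: shipping_addr=NULL, billing_addr=NULL, → literal 20 Elm Ave → 20 Elm Ave
id=25: shipping_addr=35 Elm Ave → 35 Elm Ave
id=26: shipping_addr=NULL, billing_addr=10 Elm Ave → 10 Elm Ave
id=27: shipping_addr=NULL, billing_addr=NULL, → literal 20 Elm Ave → 20 Elm Ave
id=28: shipping_addr=17 Elm Ave → 17 Elm Ave
id=29: shipping_addr=NULL, billing_addr=51 Main St → 51 Main St
id=30: shipping_addr=7 Elm Ave → 7 Elm Ave
id=31: shipping_addr=NULL, billing_addr=39 Elm St → 39 Elm St
id=32: shipping_addr=NULL, billing_addr=NULL, → literal 20 Elm Ave → 20 Elm Ave

3 Hill Ln, 24 Hill Ln, 28 Elm St, 20 Elm Ave, 20 Elm Ave, 35 Elm Ave, 10 Elm Ave, 20 Elm Ave, 17 Elm Ave, 51 Main St, 7 Elm Ave, 39 Elm St, 20 Elm Ave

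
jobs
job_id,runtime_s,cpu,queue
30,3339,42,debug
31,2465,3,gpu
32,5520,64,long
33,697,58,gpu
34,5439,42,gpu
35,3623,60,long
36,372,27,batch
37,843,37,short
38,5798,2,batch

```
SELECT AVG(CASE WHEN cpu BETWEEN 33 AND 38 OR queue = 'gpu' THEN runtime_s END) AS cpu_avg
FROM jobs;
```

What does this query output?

job_id=30: ✗
job_id=31: ✓ → 2465
job_id=32: ✗
job_id=33: ✓ → 697
job_id=34: ✓ → 5439
job_id=35: ✗
job_id=36: ✗
job_id=37: ✓ → 843
job_id=38: ✗
cpu_avg = (2465 + 697 + 5439 + 843) / 4 = 2361

2361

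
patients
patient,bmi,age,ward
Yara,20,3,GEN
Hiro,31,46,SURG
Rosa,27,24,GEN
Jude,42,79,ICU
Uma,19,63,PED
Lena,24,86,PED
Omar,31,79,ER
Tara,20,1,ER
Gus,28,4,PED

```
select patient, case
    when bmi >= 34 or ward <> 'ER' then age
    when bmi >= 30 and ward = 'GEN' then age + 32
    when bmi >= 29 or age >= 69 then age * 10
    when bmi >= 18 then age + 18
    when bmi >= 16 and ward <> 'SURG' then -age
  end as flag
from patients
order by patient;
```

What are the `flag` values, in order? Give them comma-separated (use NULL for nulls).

patient=Gus: bmi >= 34 or ward <> 'ER' → 4
patient=Hiro: bmi >= 34 or ward <> 'ER' → 46
patient=Jude: bmi >= 34 or ward <> 'ER' → 79
patient=Lena: bmi >= 34 or ward <> 'ER' → 86
patient=Omar: bmi >= 29 or age >= 69 → 790
patient=Rosa: bmi >= 34 or ward <> 'ER' → 24
patient=Tara: bmi >= 18 → 19
patient=Uma: bmi >= 34 or ward <> 'ER' → 63
patient=Yara: bmi >= 34 or ward <> 'ER' → 3

4, 46, 79, 86, 790, 24, 19, 63, 3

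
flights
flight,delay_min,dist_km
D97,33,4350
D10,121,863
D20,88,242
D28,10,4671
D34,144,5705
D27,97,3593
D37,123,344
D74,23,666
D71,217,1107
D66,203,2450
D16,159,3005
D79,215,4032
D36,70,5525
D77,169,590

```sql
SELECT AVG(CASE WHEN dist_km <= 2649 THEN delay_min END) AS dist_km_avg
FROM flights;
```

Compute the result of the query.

134.8571428571

flight=D97: ✗
flight=D10: ✓ → 121
flight=D20: ✓ → 88
flight=D28: ✗
flight=D34: ✗
flight=D27: ✗
flight=D37: ✓ → 123
flight=D74: ✓ → 23
flight=D71: ✓ → 217
flight=D66: ✓ → 203
flight=D16: ✗
flight=D79: ✗
flight=D36: ✗
flight=D77: ✓ → 169
dist_km_avg = (121 + 88 + 123 + 23 + 217 + 203 + 169) / 7 = 134.8571428571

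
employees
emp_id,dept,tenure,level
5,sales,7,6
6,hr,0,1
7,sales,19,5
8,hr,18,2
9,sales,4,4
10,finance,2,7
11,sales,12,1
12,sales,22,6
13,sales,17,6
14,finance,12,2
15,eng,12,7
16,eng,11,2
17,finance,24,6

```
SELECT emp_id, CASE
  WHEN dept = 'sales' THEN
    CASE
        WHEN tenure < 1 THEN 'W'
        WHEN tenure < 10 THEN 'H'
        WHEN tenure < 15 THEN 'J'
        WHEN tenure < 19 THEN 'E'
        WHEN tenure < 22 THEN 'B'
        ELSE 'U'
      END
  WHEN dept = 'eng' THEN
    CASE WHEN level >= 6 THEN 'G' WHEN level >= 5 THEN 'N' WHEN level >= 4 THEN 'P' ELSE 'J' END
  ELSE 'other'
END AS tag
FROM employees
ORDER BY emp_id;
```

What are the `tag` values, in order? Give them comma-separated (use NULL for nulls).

H, other, B, other, H, other, J, U, E, other, G, J, other

emp_id=5: dept='sales' → inner[tenure < 10] → H
emp_id=6: dept='hr' → outer ELSE → other
emp_id=7: dept='sales' → inner[tenure < 22] → B
emp_id=8: dept='hr' → outer ELSE → other
emp_id=9: dept='sales' → inner[tenure < 10] → H
emp_id=10: dept='finance' → outer ELSE → other
emp_id=11: dept='sales' → inner[tenure < 15] → J
emp_id=12: dept='sales' → inner[ELSE] → U
emp_id=13: dept='sales' → inner[tenure < 19] → E
emp_id=14: dept='finance' → outer ELSE → other
emp_id=15: dept='eng' → inner[level >= 6] → G
emp_id=16: dept='eng' → inner[ELSE] → J
emp_id=17: dept='finance' → outer ELSE → other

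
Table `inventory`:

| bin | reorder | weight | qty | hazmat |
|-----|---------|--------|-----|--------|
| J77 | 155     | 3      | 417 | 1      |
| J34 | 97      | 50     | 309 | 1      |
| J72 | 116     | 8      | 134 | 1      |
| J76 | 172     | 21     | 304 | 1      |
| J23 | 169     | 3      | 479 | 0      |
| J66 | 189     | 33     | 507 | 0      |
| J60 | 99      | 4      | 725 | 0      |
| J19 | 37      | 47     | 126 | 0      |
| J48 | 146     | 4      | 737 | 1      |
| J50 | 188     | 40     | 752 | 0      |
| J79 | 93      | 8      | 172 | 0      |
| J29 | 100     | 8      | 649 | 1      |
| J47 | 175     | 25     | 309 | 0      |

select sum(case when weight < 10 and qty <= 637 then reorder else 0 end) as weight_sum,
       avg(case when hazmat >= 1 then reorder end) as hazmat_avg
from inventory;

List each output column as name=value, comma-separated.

[weight_sum: weight < 10 and qty <= 637]
bin=J77: ✓ → 155
bin=J34: ✗
bin=J72: ✓ → 116
bin=J76: ✗
bin=J23: ✓ → 169
bin=J66: ✗
bin=J60: ✗
bin=J19: ✗
bin=J48: ✗
bin=J50: ✗
bin=J79: ✓ → 93
bin=J29: ✗
bin=J47: ✗
weight_sum = 155 + 116 + 169 + 93 = 533
—
[hazmat_avg: hazmat >= 1]
bin=J77: ✓ → 155
bin=J34: ✓ → 97
bin=J72: ✓ → 116
bin=J76: ✓ → 172
bin=J23: ✗
bin=J66: ✗
bin=J60: ✗
bin=J19: ✗
bin=J48: ✓ → 146
bin=J50: ✗
bin=J79: ✗
bin=J29: ✓ → 100
bin=J47: ✗
hazmat_avg = (155 + 97 + 116 + 172 + 146 + 100) / 6 = 131

weight_sum=533, hazmat_avg=131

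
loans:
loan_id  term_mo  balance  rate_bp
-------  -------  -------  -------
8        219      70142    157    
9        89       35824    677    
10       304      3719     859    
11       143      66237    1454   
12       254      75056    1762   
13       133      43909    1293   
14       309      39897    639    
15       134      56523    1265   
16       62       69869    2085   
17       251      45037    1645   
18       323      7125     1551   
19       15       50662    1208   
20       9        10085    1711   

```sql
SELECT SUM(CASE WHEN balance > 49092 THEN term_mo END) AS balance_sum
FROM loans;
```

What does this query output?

827

loan_id=8: ✓ → 219
loan_id=9: ✗
loan_id=10: ✗
loan_id=11: ✓ → 143
loan_id=12: ✓ → 254
loan_id=13: ✗
loan_id=14: ✗
loan_id=15: ✓ → 134
loan_id=16: ✓ → 62
loan_id=17: ✗
loan_id=18: ✗
loan_id=19: ✓ → 15
loan_id=20: ✗
balance_sum = 219 + 143 + 254 + 134 + 62 + 15 = 827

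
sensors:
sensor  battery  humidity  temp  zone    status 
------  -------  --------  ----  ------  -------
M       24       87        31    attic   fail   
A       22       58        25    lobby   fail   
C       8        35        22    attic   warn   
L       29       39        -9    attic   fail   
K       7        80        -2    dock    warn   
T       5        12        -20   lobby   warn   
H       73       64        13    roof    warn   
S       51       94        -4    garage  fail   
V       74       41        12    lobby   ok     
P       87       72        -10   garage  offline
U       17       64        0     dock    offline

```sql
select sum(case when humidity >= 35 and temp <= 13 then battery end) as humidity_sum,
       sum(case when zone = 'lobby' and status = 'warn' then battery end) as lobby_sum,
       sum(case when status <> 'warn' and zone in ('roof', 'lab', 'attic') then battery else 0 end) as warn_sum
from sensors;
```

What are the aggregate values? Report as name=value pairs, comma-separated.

[humidity_sum: humidity >= 35 and temp <= 13]
sensor=M: ✗
sensor=A: ✗
sensor=C: ✗
sensor=L: ✓ → 29
sensor=K: ✓ → 7
sensor=T: ✗
sensor=H: ✓ → 73
sensor=S: ✓ → 51
sensor=V: ✓ → 74
sensor=P: ✓ → 87
sensor=U: ✓ → 17
humidity_sum = 29 + 7 + 73 + 51 + 74 + 87 + 17 = 338
—
[lobby_sum: zone = 'lobby' and status = 'warn']
sensor=M: ✗
sensor=A: ✗
sensor=C: ✗
sensor=L: ✗
sensor=K: ✗
sensor=T: ✓ → 5
sensor=H: ✗
sensor=S: ✗
sensor=V: ✗
sensor=P: ✗
sensor=U: ✗
lobby_sum = 5
—
[warn_sum: status <> 'warn' and zone in ('roof', 'lab', 'attic')]
sensor=M: ✓ → 24
sensor=A: ✗
sensor=C: ✗
sensor=L: ✓ → 29
sensor=K: ✗
sensor=T: ✗
sensor=H: ✗
sensor=S: ✗
sensor=V: ✗
sensor=P: ✗
sensor=U: ✗
warn_sum = 24 + 29 = 53

humidity_sum=338, lobby_sum=5, warn_sum=53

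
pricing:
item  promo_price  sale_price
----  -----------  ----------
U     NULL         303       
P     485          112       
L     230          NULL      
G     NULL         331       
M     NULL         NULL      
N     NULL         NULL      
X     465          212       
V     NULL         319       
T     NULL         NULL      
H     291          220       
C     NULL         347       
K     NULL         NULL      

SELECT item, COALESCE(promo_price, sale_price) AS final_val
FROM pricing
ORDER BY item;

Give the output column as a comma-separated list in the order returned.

347, 331, 291, NULL, 230, NULL, NULL, 485, NULL, 303, 319, 465

item=C: promo_price=NULL, sale_price=347 → 347
item=G: promo_price=NULL, sale_price=331 → 331
item=H: promo_price=291 → 291
item=K: promo_price=NULL, sale_price=NULL (all NULL) → NULL
item=L: promo_price=230 → 230
item=M: promo_price=NULL, sale_price=NULL (all NULL) → NULL
item=N: promo_price=NULL, sale_price=NULL (all NULL) → NULL
item=P: promo_price=485 → 485
item=T: promo_price=NULL, sale_price=NULL (all NULL) → NULL
item=U: promo_price=NULL, sale_price=303 → 303
item=V: promo_price=NULL, sale_price=319 → 319
item=X: promo_price=465 → 465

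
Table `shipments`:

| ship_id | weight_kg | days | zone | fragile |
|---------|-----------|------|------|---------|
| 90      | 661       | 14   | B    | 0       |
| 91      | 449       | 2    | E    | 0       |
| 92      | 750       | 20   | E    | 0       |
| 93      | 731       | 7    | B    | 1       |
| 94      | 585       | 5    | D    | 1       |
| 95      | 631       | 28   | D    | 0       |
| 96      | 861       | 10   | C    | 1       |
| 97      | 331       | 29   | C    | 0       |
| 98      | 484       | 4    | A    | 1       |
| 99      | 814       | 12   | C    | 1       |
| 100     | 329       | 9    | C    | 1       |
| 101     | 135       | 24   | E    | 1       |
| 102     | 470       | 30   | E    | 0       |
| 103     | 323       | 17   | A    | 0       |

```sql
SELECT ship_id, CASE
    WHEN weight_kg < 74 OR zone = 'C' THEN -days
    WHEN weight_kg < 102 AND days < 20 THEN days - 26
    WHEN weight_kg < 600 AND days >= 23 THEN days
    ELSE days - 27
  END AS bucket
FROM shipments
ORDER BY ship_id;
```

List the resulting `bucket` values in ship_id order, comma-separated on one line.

-13, -25, -7, -20, -22, 1, -10, -29, -23, -12, -9, 24, 30, -10

ship_id=90: ELSE → -13
ship_id=91: ELSE → -25
ship_id=92: ELSE → -7
ship_id=93: ELSE → -20
ship_id=94: ELSE → -22
ship_id=95: ELSE → 1
ship_id=96: weight_kg < 74 OR zone = 'C' → -10
ship_id=97: weight_kg < 74 OR zone = 'C' → -29
ship_id=98: ELSE → -23
ship_id=99: weight_kg < 74 OR zone = 'C' → -12
ship_id=100: weight_kg < 74 OR zone = 'C' → -9
ship_id=101: weight_kg < 600 AND days >= 23 → 24
ship_id=102: weight_kg < 600 AND days >= 23 → 30
ship_id=103: ELSE → -10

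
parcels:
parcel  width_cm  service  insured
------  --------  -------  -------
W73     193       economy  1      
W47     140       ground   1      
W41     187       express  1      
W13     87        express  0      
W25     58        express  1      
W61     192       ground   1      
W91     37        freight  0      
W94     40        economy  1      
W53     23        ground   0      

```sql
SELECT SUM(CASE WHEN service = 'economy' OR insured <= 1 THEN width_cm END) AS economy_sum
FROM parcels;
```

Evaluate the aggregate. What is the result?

parcel=W73: ✓ → 193
parcel=W47: ✓ → 140
parcel=W41: ✓ → 187
parcel=W13: ✓ → 87
parcel=W25: ✓ → 58
parcel=W61: ✓ → 192
parcel=W91: ✓ → 37
parcel=W94: ✓ → 40
parcel=W53: ✓ → 23
economy_sum = 193 + 140 + 187 + 87 + 58 + 192 + 37 + 40 + 23 = 957

957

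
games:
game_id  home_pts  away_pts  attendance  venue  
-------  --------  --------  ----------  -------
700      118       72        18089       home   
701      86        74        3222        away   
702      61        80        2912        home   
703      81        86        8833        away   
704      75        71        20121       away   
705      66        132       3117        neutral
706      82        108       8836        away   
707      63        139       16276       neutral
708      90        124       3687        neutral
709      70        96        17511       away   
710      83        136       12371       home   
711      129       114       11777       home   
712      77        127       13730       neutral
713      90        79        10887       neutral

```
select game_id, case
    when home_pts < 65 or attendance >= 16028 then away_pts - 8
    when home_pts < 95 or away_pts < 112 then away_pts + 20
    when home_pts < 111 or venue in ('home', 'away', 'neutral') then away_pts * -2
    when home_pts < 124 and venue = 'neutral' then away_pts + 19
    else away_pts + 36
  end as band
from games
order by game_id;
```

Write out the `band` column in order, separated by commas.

64, 94, 72, 106, 63, 152, 128, 131, 144, 88, 156, -228, 147, 99

game_id=700: home_pts < 65 or attendance >= 16028 → 64
game_id=701: home_pts < 95 or away_pts < 112 → 94
game_id=702: home_pts < 65 or attendance >= 16028 → 72
game_id=703: home_pts < 95 or away_pts < 112 → 106
game_id=704: home_pts < 65 or attendance >= 16028 → 63
game_id=705: home_pts < 95 or away_pts < 112 → 152
game_id=706: home_pts < 95 or away_pts < 112 → 128
game_id=707: home_pts < 65 or attendance >= 16028 → 131
game_id=708: home_pts < 95 or away_pts < 112 → 144
game_id=709: home_pts < 65 or attendance >= 16028 → 88
game_id=710: home_pts < 95 or away_pts < 112 → 156
game_id=711: home_pts < 111 or venue in ('home', 'away', 'neutral') → -228
game_id=712: home_pts < 95 or away_pts < 112 → 147
game_id=713: home_pts < 95 or away_pts < 112 → 99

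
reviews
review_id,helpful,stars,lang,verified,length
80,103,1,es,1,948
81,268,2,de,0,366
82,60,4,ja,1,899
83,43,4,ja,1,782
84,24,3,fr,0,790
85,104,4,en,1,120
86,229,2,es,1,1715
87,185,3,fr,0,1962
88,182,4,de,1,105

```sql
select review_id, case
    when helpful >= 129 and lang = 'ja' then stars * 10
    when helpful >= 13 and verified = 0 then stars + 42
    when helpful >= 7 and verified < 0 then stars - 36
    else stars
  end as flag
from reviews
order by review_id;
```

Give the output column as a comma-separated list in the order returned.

1, 44, 4, 4, 45, 4, 2, 45, 4

review_id=80: ELSE → 1
review_id=81: helpful >= 13 and verified = 0 → 44
review_id=82: ELSE → 4
review_id=83: ELSE → 4
review_id=84: helpful >= 13 and verified = 0 → 45
review_id=85: ELSE → 4
review_id=86: ELSE → 2
review_id=87: helpful >= 13 and verified = 0 → 45
review_id=88: ELSE → 4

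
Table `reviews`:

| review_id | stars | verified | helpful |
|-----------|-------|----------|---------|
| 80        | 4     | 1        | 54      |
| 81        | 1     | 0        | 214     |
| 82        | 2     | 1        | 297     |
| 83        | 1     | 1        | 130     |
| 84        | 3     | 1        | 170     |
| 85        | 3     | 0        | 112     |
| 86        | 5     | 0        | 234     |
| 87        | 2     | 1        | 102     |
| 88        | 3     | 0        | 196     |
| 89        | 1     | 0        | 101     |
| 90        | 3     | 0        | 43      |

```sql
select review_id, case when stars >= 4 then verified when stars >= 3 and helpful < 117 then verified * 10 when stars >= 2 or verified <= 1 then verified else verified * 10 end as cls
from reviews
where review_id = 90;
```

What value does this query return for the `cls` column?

review_id = 90: stars=3, verified=0, helpful=43.
stars >= 4 → false
stars >= 3 and helpful < 117 → true → 0

0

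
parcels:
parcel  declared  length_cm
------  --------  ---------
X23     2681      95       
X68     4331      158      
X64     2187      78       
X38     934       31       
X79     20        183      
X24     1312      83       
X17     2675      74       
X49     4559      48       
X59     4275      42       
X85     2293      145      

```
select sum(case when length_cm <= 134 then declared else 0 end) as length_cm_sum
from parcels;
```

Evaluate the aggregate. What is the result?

parcel=X23: ✓ → 2681
parcel=X68: ✗
parcel=X64: ✓ → 2187
parcel=X38: ✓ → 934
parcel=X79: ✗
parcel=X24: ✓ → 1312
parcel=X17: ✓ → 2675
parcel=X49: ✓ → 4559
parcel=X59: ✓ → 4275
parcel=X85: ✗
length_cm_sum = 2681 + 2187 + 934 + 1312 + 2675 + 4559 + 4275 = 18623

18623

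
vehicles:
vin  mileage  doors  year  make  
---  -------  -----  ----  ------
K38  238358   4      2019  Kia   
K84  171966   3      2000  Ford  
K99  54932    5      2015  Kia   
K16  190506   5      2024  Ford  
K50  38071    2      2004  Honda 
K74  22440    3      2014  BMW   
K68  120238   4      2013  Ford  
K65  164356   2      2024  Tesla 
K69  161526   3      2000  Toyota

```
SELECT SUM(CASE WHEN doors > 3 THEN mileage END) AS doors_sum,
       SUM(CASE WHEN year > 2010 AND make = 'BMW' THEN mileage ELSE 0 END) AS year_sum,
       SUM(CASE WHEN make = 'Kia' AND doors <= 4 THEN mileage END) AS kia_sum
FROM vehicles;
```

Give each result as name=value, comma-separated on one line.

[doors_sum: doors > 3]
vin=K38: ✓ → 238358
vin=K84: ✗
vin=K99: ✓ → 54932
vin=K16: ✓ → 190506
vin=K50: ✗
vin=K74: ✗
vin=K68: ✓ → 120238
vin=K65: ✗
vin=K69: ✗
doors_sum = 238358 + 54932 + 190506 + 120238 = 604034
—
[year_sum: year > 2010 AND make = 'BMW']
vin=K38: ✗
vin=K84: ✗
vin=K99: ✗
vin=K16: ✗
vin=K50: ✗
vin=K74: ✓ → 22440
vin=K68: ✗
vin=K65: ✗
vin=K69: ✗
year_sum = 22440
—
[kia_sum: make = 'Kia' AND doors <= 4]
vin=K38: ✓ → 238358
vin=K84: ✗
vin=K99: ✗
vin=K16: ✗
vin=K50: ✗
vin=K74: ✗
vin=K68: ✗
vin=K65: ✗
vin=K69: ✗
kia_sum = 238358

doors_sum=604034, year_sum=22440, kia_sum=238358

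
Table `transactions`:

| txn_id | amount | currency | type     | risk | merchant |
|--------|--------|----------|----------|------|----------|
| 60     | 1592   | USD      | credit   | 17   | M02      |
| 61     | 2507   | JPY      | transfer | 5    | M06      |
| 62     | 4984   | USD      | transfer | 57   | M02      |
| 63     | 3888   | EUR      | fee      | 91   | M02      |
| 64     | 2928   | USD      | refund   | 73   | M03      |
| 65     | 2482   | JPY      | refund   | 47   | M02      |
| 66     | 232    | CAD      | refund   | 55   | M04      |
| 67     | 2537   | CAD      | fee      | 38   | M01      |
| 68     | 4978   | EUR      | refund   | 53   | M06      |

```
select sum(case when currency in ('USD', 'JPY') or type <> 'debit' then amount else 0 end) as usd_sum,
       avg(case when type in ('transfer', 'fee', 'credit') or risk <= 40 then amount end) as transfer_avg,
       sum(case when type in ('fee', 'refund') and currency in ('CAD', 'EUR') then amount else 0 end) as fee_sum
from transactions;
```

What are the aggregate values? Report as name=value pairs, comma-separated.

usd_sum=26128, transfer_avg=3101.6, fee_sum=11635

[usd_sum: currency in ('USD', 'JPY') or type <> 'debit']
txn_id=60: ✓ → 1592
txn_id=61: ✓ → 2507
txn_id=62: ✓ → 4984
txn_id=63: ✓ → 3888
txn_id=64: ✓ → 2928
txn_id=65: ✓ → 2482
txn_id=66: ✓ → 232
txn_id=67: ✓ → 2537
txn_id=68: ✓ → 4978
usd_sum = 1592 + 2507 + 4984 + 3888 + 2928 + 2482 + 232 + 2537 + 4978 = 26128
—
[transfer_avg: type in ('transfer', 'fee', 'credit') or risk <= 40]
txn_id=60: ✓ → 1592
txn_id=61: ✓ → 2507
txn_id=62: ✓ → 4984
txn_id=63: ✓ → 3888
txn_id=64: ✗
txn_id=65: ✗
txn_id=66: ✗
txn_id=67: ✓ → 2537
txn_id=68: ✗
transfer_avg = (1592 + 2507 + 4984 + 3888 + 2537) / 5 = 3101.6
—
[fee_sum: type in ('fee', 'refund') and currency in ('CAD', 'EUR')]
txn_id=60: ✗
txn_id=61: ✗
txn_id=62: ✗
txn_id=63: ✓ → 3888
txn_id=64: ✗
txn_id=65: ✗
txn_id=66: ✓ → 232
txn_id=67: ✓ → 2537
txn_id=68: ✓ → 4978
fee_sum = 3888 + 232 + 2537 + 4978 = 11635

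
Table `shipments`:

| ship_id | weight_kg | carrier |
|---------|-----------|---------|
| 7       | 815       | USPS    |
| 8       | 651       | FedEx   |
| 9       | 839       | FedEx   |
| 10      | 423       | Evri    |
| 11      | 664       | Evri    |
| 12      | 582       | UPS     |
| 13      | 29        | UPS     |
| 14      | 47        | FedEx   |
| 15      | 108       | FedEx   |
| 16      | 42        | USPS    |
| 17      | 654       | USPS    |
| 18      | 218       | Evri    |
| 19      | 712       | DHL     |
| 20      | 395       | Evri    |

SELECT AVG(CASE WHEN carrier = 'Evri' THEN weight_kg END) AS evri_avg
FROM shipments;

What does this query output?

ship_id=7: ✗
ship_id=8: ✗
ship_id=9: ✗
ship_id=10: ✓ → 423
ship_id=11: ✓ → 664
ship_id=12: ✗
ship_id=13: ✗
ship_id=14: ✗
ship_id=15: ✗
ship_id=16: ✗
ship_id=17: ✗
ship_id=18: ✓ → 218
ship_id=19: ✗
ship_id=20: ✓ → 395
evri_avg = (423 + 664 + 218 + 395) / 4 = 425

425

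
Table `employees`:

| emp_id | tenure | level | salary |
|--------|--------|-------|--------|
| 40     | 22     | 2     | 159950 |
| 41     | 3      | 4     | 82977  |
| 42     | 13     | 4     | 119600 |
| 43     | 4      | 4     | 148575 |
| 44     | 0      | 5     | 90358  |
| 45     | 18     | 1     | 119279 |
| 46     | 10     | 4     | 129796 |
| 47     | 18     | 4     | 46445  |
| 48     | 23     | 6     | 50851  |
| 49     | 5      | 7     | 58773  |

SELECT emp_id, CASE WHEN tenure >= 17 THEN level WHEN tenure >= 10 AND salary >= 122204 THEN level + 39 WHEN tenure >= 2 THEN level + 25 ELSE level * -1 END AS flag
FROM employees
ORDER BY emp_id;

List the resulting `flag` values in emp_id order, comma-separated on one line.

2, 29, 29, 29, -5, 1, 43, 4, 6, 32

emp_id=40: tenure >= 17 → 2
emp_id=41: tenure >= 2 → 29
emp_id=42: tenure >= 2 → 29
emp_id=43: tenure >= 2 → 29
emp_id=44: ELSE → -5
emp_id=45: tenure >= 17 → 1
emp_id=46: tenure >= 10 AND salary >= 122204 → 43
emp_id=47: tenure >= 17 → 4
emp_id=48: tenure >= 17 → 6
emp_id=49: tenure >= 2 → 32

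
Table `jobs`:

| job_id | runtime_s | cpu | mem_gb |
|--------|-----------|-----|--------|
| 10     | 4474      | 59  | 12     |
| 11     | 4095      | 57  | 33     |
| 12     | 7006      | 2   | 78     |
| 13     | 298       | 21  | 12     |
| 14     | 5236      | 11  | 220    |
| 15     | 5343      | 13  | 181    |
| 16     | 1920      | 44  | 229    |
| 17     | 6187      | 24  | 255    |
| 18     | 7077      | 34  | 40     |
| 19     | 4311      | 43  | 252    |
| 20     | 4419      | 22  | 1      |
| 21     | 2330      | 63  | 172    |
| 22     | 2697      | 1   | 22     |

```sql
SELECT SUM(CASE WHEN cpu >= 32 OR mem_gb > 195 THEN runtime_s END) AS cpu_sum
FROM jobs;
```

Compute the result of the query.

35630

job_id=10: ✓ → 4474
job_id=11: ✓ → 4095
job_id=12: ✗
job_id=13: ✗
job_id=14: ✓ → 5236
job_id=15: ✗
job_id=16: ✓ → 1920
job_id=17: ✓ → 6187
job_id=18: ✓ → 7077
job_id=19: ✓ → 4311
job_id=20: ✗
job_id=21: ✓ → 2330
job_id=22: ✗
cpu_sum = 4474 + 4095 + 5236 + 1920 + 6187 + 7077 + 4311 + 2330 = 35630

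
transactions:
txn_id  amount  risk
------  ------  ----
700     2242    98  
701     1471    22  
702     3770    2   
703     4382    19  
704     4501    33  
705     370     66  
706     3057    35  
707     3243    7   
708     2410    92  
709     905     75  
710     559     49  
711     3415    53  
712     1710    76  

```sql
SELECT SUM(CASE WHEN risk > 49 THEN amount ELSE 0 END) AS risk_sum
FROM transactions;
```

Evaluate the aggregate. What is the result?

txn_id=700: ✓ → 2242
txn_id=701: ✗
txn_id=702: ✗
txn_id=703: ✗
txn_id=704: ✗
txn_id=705: ✓ → 370
txn_id=706: ✗
txn_id=707: ✗
txn_id=708: ✓ → 2410
txn_id=709: ✓ → 905
txn_id=710: ✗
txn_id=711: ✓ → 3415
txn_id=712: ✓ → 1710
risk_sum = 2242 + 370 + 2410 + 905 + 3415 + 1710 = 11052

11052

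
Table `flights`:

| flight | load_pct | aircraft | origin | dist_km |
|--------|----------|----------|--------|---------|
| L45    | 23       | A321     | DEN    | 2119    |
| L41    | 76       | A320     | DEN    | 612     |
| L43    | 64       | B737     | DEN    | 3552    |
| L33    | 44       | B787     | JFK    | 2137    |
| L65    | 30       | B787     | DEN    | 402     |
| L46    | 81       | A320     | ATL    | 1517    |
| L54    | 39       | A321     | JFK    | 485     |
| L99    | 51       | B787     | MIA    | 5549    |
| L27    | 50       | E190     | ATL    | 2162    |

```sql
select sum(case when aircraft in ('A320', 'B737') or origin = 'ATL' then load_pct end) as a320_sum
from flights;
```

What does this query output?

flight=L45: ✗
flight=L41: ✓ → 76
flight=L43: ✓ → 64
flight=L33: ✗
flight=L65: ✗
flight=L46: ✓ → 81
flight=L54: ✗
flight=L99: ✗
flight=L27: ✓ → 50
a320_sum = 76 + 64 + 81 + 50 = 271

271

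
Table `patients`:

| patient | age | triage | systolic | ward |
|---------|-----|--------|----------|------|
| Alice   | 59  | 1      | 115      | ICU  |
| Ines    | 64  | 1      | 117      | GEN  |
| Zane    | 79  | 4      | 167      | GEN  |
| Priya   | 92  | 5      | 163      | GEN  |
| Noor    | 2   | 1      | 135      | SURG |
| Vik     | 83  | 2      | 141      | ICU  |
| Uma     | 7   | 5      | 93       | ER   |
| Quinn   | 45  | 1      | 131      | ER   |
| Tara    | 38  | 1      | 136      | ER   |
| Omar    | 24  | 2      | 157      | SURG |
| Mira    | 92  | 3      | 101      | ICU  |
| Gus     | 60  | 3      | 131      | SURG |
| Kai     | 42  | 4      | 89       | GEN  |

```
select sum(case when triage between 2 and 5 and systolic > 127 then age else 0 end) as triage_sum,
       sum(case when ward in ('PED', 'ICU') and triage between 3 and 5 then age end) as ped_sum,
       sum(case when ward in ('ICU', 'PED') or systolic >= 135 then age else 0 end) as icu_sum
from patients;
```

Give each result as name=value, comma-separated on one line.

[triage_sum: triage between 2 and 5 and systolic > 127]
patient=Alice: ✗
patient=Ines: ✗
patient=Zane: ✓ → 79
patient=Priya: ✓ → 92
patient=Noor: ✗
patient=Vik: ✓ → 83
patient=Uma: ✗
patient=Quinn: ✗
patient=Tara: ✗
patient=Omar: ✓ → 24
patient=Mira: ✗
patient=Gus: ✓ → 60
patient=Kai: ✗
triage_sum = 79 + 92 + 83 + 24 + 60 = 338
—
[ped_sum: ward in ('PED', 'ICU') and triage between 3 and 5]
patient=Alice: ✗
patient=Ines: ✗
patient=Zane: ✗
patient=Priya: ✗
patient=Noor: ✗
patient=Vik: ✗
patient=Uma: ✗
patient=Quinn: ✗
patient=Tara: ✗
patient=Omar: ✗
patient=Mira: ✓ → 92
patient=Gus: ✗
patient=Kai: ✗
ped_sum = 92
—
[icu_sum: ward in ('ICU', 'PED') or systolic >= 135]
patient=Alice: ✓ → 59
patient=Ines: ✗
patient=Zane: ✓ → 79
patient=Priya: ✓ → 92
patient=Noor: ✓ → 2
patient=Vik: ✓ → 83
patient=Uma: ✗
patient=Quinn: ✗
patient=Tara: ✓ → 38
patient=Omar: ✓ → 24
patient=Mira: ✓ → 92
patient=Gus: ✗
patient=Kai: ✗
icu_sum = 59 + 79 + 92 + 2 + 83 + 38 + 24 + 92 = 469

triage_sum=338, ped_sum=92, icu_sum=469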